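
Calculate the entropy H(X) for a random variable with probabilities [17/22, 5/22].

H(X) = -Σ p(x) log₂ p(x)
  -17/22 × log₂(17/22) = 0.2874
  -5/22 × log₂(5/22) = 0.4858
H(X) = 0.7732 bits


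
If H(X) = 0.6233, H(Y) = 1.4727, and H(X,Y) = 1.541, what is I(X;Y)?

I(X;Y) = H(X) + H(Y) - H(X,Y)
I(X;Y) = 0.6233 + 1.4727 - 1.541 = 0.555 bits


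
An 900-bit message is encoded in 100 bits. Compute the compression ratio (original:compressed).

Compression ratio = Original / Compressed
= 900 / 100 = 9.00:1


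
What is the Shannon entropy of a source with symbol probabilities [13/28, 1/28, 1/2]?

H(X) = -Σ p(x) log₂ p(x)
  -13/28 × log₂(13/28) = 0.5139
  -1/28 × log₂(1/28) = 0.1717
  -1/2 × log₂(1/2) = 0.5000
H(X) = 1.1856 bits


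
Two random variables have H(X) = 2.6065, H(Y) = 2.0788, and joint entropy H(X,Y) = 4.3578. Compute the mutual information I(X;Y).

I(X;Y) = H(X) + H(Y) - H(X,Y)
I(X;Y) = 2.6065 + 2.0788 - 4.3578 = 0.3275 bits


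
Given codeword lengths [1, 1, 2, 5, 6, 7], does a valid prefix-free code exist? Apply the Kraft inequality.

Kraft inequality: Σ 2^(-l_i) ≤ 1 for prefix-free code
Calculating: 2^(-1) + 2^(-1) + 2^(-2) + 2^(-5) + 2^(-6) + 2^(-7)
= 0.5 + 0.5 + 0.25 + 0.03125 + 0.015625 + 0.0078125
= 1.3047
Since 1.3047 > 1, prefix-free code does not exist


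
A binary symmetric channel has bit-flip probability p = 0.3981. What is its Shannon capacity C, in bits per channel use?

For BSC with error probability p:
C = 1 - H(p) where H(p) is binary entropy
H(0.3981) = -0.3981 × log₂(0.3981) - 0.6019 × log₂(0.6019)
H(p) = 0.9698
C = 1 - 0.9698 = 0.0302 bits/use


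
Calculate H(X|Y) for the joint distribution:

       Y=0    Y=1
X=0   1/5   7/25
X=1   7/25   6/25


H(X|Y) = Σ_y p(y) H(X|Y=y)
  p(Y=0) = 12/25, H(X|Y=0) = 0.9799
  p(Y=1) = 13/25, H(X|Y=1) = 0.9957
H(X|Y) = 0.4800×0.9799 + 0.5200×0.9957 = 0.9881 bits


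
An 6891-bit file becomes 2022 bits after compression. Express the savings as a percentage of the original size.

Space savings = (1 - Compressed/Original) × 100%
= (1 - 2022/6891) × 100%
= 70.66%


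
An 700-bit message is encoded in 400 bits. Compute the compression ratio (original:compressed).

Compression ratio = Original / Compressed
= 700 / 400 = 1.75:1


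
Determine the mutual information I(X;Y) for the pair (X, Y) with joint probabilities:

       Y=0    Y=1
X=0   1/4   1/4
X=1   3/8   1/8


H(X) = 1.0000, H(Y) = 0.9544, H(X,Y) = 1.9056
I(X;Y) = H(X) + H(Y) - H(X,Y) = 0.0488 bits


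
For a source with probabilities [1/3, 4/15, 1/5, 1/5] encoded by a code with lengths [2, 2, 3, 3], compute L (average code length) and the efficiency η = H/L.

Average length L = Σ p_i × l_i = 2.4000 bits
Entropy H = 1.9656 bits
Efficiency η = H/L × 100% = 81.90%


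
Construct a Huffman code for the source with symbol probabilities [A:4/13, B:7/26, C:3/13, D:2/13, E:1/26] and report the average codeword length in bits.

Huffman tree construction:
Combine smallest probabilities repeatedly
Resulting codes:
  A: 11 (length 2)
  B: 10 (length 2)
  C: 01 (length 2)
  D: 001 (length 3)
  E: 000 (length 3)
Average length = Σ p(s) × length(s) = 2.1923 bits


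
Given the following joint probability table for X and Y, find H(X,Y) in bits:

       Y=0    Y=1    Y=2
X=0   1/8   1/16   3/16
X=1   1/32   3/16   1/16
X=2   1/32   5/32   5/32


H(X,Y) = -Σ p(x,y) log₂ p(x,y)
  p(0,0)=1/8: -0.1250 × log₂(0.1250) = 0.3750
  p(0,1)=1/16: -0.0625 × log₂(0.0625) = 0.2500
  p(0,2)=3/16: -0.1875 × log₂(0.1875) = 0.4528
  p(1,0)=1/32: -0.0312 × log₂(0.0312) = 0.1562
  p(1,1)=3/16: -0.1875 × log₂(0.1875) = 0.4528
  p(1,2)=1/16: -0.0625 × log₂(0.0625) = 0.2500
  p(2,0)=1/32: -0.0312 × log₂(0.0312) = 0.1562
  p(2,1)=5/32: -0.1562 × log₂(0.1562) = 0.4184
  p(2,2)=5/32: -0.1562 × log₂(0.1562) = 0.4184
H(X,Y) = 2.9300 bits


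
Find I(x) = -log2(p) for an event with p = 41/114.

Information content I(x) = -log₂(p(x))
I = -log₂(41/114) = -log₂(0.3596)
I = 1.4753 bits


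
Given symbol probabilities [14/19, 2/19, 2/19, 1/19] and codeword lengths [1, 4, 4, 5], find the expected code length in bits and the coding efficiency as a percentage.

Average length L = Σ p_i × l_i = 1.8421 bits
Entropy H = 1.2320 bits
Efficiency η = H/L × 100% = 66.88%


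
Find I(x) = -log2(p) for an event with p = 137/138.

Information content I(x) = -log₂(p(x))
I = -log₂(137/138) = -log₂(0.9928)
I = 0.0105 bits


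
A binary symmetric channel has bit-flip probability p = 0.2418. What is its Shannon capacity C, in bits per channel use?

For BSC with error probability p:
C = 1 - H(p) where H(p) is binary entropy
H(0.2418) = -0.2418 × log₂(0.2418) - 0.7582 × log₂(0.7582)
H(p) = 0.7980
C = 1 - 0.7980 = 0.2020 bits/use


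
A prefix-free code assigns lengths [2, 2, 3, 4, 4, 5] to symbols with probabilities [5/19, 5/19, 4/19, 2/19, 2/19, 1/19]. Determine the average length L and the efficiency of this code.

Average length L = Σ p_i × l_i = 2.7895 bits
Entropy H = 2.3943 bits
Efficiency η = H/L × 100% = 85.83%


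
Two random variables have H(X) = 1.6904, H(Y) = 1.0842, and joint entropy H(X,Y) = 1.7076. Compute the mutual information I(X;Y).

I(X;Y) = H(X) + H(Y) - H(X,Y)
I(X;Y) = 1.6904 + 1.0842 - 1.7076 = 1.067 bits


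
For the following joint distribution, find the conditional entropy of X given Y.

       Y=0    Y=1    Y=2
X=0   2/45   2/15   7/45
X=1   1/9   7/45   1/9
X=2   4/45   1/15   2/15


H(X|Y) = Σ_y p(y) H(X|Y=y)
  p(Y=0) = 11/45, H(X|Y=0) = 1.4949
  p(Y=1) = 16/45, H(X|Y=1) = 1.5052
  p(Y=2) = 2/5, H(X|Y=2) = 1.5715
H(X|Y) = 0.2444×1.4949 + 0.3556×1.5052 + 0.4000×1.5715 = 1.5292 bits


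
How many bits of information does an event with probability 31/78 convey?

Information content I(x) = -log₂(p(x))
I = -log₂(31/78) = -log₂(0.3974)
I = 1.3312 bits


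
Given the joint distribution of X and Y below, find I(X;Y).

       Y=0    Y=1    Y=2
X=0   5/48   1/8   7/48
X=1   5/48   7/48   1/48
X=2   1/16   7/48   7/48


H(X) = 1.5714, H(Y) = 1.5611, H(X,Y) = 3.0414
I(X;Y) = H(X) + H(Y) - H(X,Y) = 0.0910 bits


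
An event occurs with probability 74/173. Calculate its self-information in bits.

Information content I(x) = -log₂(p(x))
I = -log₂(74/173) = -log₂(0.4277)
I = 1.2252 bits


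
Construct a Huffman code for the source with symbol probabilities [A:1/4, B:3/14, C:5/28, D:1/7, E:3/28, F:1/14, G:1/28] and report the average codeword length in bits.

Huffman tree construction:
Combine smallest probabilities repeatedly
Resulting codes:
  A: 10 (length 2)
  B: 00 (length 2)
  C: 111 (length 3)
  D: 110 (length 3)
  E: 010 (length 3)
  F: 0111 (length 4)
  G: 0110 (length 4)
Average length = Σ p(s) × length(s) = 2.6429 bits


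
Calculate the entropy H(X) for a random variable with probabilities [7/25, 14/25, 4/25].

H(X) = -Σ p(x) log₂ p(x)
  -7/25 × log₂(7/25) = 0.5142
  -14/25 × log₂(14/25) = 0.4684
  -4/25 × log₂(4/25) = 0.4230
H(X) = 1.4057 bits


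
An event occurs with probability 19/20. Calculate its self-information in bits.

Information content I(x) = -log₂(p(x))
I = -log₂(19/20) = -log₂(0.9500)
I = 0.0740 bits


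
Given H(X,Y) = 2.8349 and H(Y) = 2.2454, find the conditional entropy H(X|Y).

Chain rule: H(X,Y) = H(X|Y) + H(Y)
H(X|Y) = H(X,Y) - H(Y) = 2.8349 - 2.2454 = 0.5895 bits


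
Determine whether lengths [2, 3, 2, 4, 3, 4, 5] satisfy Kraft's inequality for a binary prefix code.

Kraft inequality: Σ 2^(-l_i) ≤ 1 for prefix-free code
Calculating: 2^(-2) + 2^(-3) + 2^(-2) + 2^(-4) + 2^(-3) + 2^(-4) + 2^(-5)
= 0.25 + 0.125 + 0.25 + 0.0625 + 0.125 + 0.0625 + 0.03125
= 0.9062
Since 0.9062 ≤ 1, prefix-free code exists


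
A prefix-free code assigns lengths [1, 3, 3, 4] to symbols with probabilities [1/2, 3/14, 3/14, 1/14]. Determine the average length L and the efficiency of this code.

Average length L = Σ p_i × l_i = 2.0714 bits
Entropy H = 1.7244 bits
Efficiency η = H/L × 100% = 83.25%


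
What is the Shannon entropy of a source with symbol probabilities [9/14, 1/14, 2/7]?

H(X) = -Σ p(x) log₂ p(x)
  -9/14 × log₂(9/14) = 0.4098
  -1/14 × log₂(1/14) = 0.2720
  -2/7 × log₂(2/7) = 0.5164
H(X) = 1.1981 bits


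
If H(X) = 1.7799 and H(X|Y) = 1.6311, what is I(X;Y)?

I(X;Y) = H(X) - H(X|Y)
I(X;Y) = 1.7799 - 1.6311 = 0.1488 bits


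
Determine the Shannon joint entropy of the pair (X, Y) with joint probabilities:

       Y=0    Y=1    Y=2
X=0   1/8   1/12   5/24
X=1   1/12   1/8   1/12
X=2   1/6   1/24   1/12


H(X,Y) = -Σ p(x,y) log₂ p(x,y)
  p(0,0)=1/8: -0.1250 × log₂(0.1250) = 0.3750
  p(0,1)=1/12: -0.0833 × log₂(0.0833) = 0.2987
  p(0,2)=5/24: -0.2083 × log₂(0.2083) = 0.4715
  p(1,0)=1/12: -0.0833 × log₂(0.0833) = 0.2987
  p(1,1)=1/8: -0.1250 × log₂(0.1250) = 0.3750
  p(1,2)=1/12: -0.0833 × log₂(0.0833) = 0.2987
  p(2,0)=1/6: -0.1667 × log₂(0.1667) = 0.4308
  p(2,1)=1/24: -0.0417 × log₂(0.0417) = 0.1910
  p(2,2)=1/12: -0.0833 × log₂(0.0833) = 0.2987
H(X,Y) = 3.0383 bits


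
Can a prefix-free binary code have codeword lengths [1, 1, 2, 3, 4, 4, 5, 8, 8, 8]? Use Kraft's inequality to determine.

Kraft inequality: Σ 2^(-l_i) ≤ 1 for prefix-free code
Calculating: 2^(-1) + 2^(-1) + 2^(-2) + 2^(-3) + 2^(-4) + 2^(-4) + 2^(-5) + 2^(-8) + 2^(-8) + 2^(-8)
= 0.5 + 0.5 + 0.25 + 0.125 + 0.0625 + 0.0625 + 0.03125 + 0.00390625 + 0.00390625 + 0.00390625
= 1.5430
Since 1.5430 > 1, prefix-free code does not exist


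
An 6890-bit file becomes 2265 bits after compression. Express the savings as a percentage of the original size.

Space savings = (1 - Compressed/Original) × 100%
= (1 - 2265/6890) × 100%
= 67.13%


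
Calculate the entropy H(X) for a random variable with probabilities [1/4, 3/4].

H(X) = -Σ p(x) log₂ p(x)
  -1/4 × log₂(1/4) = 0.5000
  -3/4 × log₂(3/4) = 0.3113
H(X) = 0.8113 bits


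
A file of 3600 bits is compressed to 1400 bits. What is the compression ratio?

Compression ratio = Original / Compressed
= 3600 / 1400 = 2.57:1


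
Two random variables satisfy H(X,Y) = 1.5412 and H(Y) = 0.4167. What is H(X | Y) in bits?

Chain rule: H(X,Y) = H(X|Y) + H(Y)
H(X|Y) = H(X,Y) - H(Y) = 1.5412 - 0.4167 = 1.1245 bits


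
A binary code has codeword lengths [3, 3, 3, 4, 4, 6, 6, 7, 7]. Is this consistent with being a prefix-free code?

Kraft inequality: Σ 2^(-l_i) ≤ 1 for prefix-free code
Calculating: 2^(-3) + 2^(-3) + 2^(-3) + 2^(-4) + 2^(-4) + 2^(-6) + 2^(-6) + 2^(-7) + 2^(-7)
= 0.125 + 0.125 + 0.125 + 0.0625 + 0.0625 + 0.015625 + 0.015625 + 0.0078125 + 0.0078125
= 0.5469
Since 0.5469 ≤ 1, prefix-free code exists


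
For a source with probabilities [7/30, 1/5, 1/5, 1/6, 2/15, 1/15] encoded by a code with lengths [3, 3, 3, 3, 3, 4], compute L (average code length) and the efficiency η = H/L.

Average length L = Σ p_i × l_i = 3.0667 bits
Entropy H = 2.4975 bits
Efficiency η = H/L × 100% = 81.44%


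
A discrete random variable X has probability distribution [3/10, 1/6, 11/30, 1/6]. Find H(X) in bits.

H(X) = -Σ p(x) log₂ p(x)
  -3/10 × log₂(3/10) = 0.5211
  -1/6 × log₂(1/6) = 0.4308
  -11/30 × log₂(11/30) = 0.5307
  -1/6 × log₂(1/6) = 0.4308
H(X) = 1.9135 bits


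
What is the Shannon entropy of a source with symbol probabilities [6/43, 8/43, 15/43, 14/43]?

H(X) = -Σ p(x) log₂ p(x)
  -6/43 × log₂(6/43) = 0.3965
  -8/43 × log₂(8/43) = 0.4514
  -15/43 × log₂(15/43) = 0.5300
  -14/43 × log₂(14/43) = 0.5271
H(X) = 1.9050 bits


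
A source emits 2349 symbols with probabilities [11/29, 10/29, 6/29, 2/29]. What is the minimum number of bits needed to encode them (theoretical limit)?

Entropy H = 1.7965 bits/symbol
Minimum bits = H × n = 1.7965 × 2349
= 4219.99 bits


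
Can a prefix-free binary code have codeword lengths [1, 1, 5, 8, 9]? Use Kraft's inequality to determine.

Kraft inequality: Σ 2^(-l_i) ≤ 1 for prefix-free code
Calculating: 2^(-1) + 2^(-1) + 2^(-5) + 2^(-8) + 2^(-9)
= 0.5 + 0.5 + 0.03125 + 0.00390625 + 0.001953125
= 1.0371
Since 1.0371 > 1, prefix-free code does not exist


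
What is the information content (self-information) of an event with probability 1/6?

Information content I(x) = -log₂(p(x))
I = -log₂(1/6) = -log₂(0.1667)
I = 2.5850 bits


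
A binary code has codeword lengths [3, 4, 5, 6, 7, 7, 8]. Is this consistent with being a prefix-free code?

Kraft inequality: Σ 2^(-l_i) ≤ 1 for prefix-free code
Calculating: 2^(-3) + 2^(-4) + 2^(-5) + 2^(-6) + 2^(-7) + 2^(-7) + 2^(-8)
= 0.125 + 0.0625 + 0.03125 + 0.015625 + 0.0078125 + 0.0078125 + 0.00390625
= 0.2539
Since 0.2539 ≤ 1, prefix-free code exists


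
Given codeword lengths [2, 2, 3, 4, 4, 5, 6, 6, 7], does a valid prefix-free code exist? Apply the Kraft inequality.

Kraft inequality: Σ 2^(-l_i) ≤ 1 for prefix-free code
Calculating: 2^(-2) + 2^(-2) + 2^(-3) + 2^(-4) + 2^(-4) + 2^(-5) + 2^(-6) + 2^(-6) + 2^(-7)
= 0.25 + 0.25 + 0.125 + 0.0625 + 0.0625 + 0.03125 + 0.015625 + 0.015625 + 0.0078125
= 0.8203
Since 0.8203 ≤ 1, prefix-free code exists


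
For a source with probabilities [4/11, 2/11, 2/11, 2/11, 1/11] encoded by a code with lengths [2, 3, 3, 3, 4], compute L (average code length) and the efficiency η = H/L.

Average length L = Σ p_i × l_i = 2.7273 bits
Entropy H = 2.1867 bits
Efficiency η = H/L × 100% = 80.18%


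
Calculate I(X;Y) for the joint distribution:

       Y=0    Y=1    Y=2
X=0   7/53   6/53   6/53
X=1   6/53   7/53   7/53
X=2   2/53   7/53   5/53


H(X) = 1.5684, H(Y) = 1.5751, H(X,Y) = 3.1101
I(X;Y) = H(X) + H(Y) - H(X,Y) = 0.0334 bits


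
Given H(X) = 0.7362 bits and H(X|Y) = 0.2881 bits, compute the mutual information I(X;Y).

I(X;Y) = H(X) - H(X|Y)
I(X;Y) = 0.7362 - 0.2881 = 0.4481 bits


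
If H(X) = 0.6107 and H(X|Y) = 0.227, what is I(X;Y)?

I(X;Y) = H(X) - H(X|Y)
I(X;Y) = 0.6107 - 0.227 = 0.3837 bits


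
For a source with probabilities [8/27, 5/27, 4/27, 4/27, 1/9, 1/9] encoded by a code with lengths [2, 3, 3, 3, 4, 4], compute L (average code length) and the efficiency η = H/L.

Average length L = Σ p_i × l_i = 2.9259 bits
Entropy H = 2.4912 bits
Efficiency η = H/L × 100% = 85.14%


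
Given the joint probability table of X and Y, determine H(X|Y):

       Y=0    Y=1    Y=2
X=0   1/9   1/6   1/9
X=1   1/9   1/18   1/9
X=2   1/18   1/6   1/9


H(X|Y) = Σ_y p(y) H(X|Y=y)
  p(Y=0) = 5/18, H(X|Y=0) = 1.5219
  p(Y=1) = 7/18, H(X|Y=1) = 1.4488
  p(Y=2) = 1/3, H(X|Y=2) = 1.5850
H(X|Y) = 0.2778×1.5219 + 0.3889×1.4488 + 0.3333×1.5850 = 1.5145 bits


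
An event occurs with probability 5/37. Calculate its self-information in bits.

Information content I(x) = -log₂(p(x))
I = -log₂(5/37) = -log₂(0.1351)
I = 2.8875 bits


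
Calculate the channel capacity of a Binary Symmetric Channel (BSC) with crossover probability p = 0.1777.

For BSC with error probability p:
C = 1 - H(p) where H(p) is binary entropy
H(0.1777) = -0.1777 × log₂(0.1777) - 0.8223 × log₂(0.8223)
H(p) = 0.6750
C = 1 - 0.6750 = 0.3250 bits/use


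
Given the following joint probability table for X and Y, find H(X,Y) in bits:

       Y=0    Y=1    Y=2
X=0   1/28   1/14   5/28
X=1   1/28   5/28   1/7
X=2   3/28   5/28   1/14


H(X,Y) = -Σ p(x,y) log₂ p(x,y)
  p(0,0)=1/28: -0.0357 × log₂(0.0357) = 0.1717
  p(0,1)=1/14: -0.0714 × log₂(0.0714) = 0.2720
  p(0,2)=5/28: -0.1786 × log₂(0.1786) = 0.4438
  p(1,0)=1/28: -0.0357 × log₂(0.0357) = 0.1717
  p(1,1)=5/28: -0.1786 × log₂(0.1786) = 0.4438
  p(1,2)=1/7: -0.1429 × log₂(0.1429) = 0.4011
  p(2,0)=3/28: -0.1071 × log₂(0.1071) = 0.3453
  p(2,1)=5/28: -0.1786 × log₂(0.1786) = 0.4438
  p(2,2)=1/14: -0.0714 × log₂(0.0714) = 0.2720
H(X,Y) = 2.9651 bits


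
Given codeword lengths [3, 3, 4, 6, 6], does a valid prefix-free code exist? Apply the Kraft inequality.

Kraft inequality: Σ 2^(-l_i) ≤ 1 for prefix-free code
Calculating: 2^(-3) + 2^(-3) + 2^(-4) + 2^(-6) + 2^(-6)
= 0.125 + 0.125 + 0.0625 + 0.015625 + 0.015625
= 0.3438
Since 0.3438 ≤ 1, prefix-free code exists


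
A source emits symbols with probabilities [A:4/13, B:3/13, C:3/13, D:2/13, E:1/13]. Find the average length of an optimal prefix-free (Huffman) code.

Huffman tree construction:
Combine smallest probabilities repeatedly
Resulting codes:
  A: 11 (length 2)
  B: 00 (length 2)
  C: 01 (length 2)
  D: 101 (length 3)
  E: 100 (length 3)
Average length = Σ p(s) × length(s) = 2.2308 bits


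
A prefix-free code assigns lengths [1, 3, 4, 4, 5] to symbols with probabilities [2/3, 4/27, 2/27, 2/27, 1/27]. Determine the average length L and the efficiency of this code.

Average length L = Σ p_i × l_i = 1.8889 bits
Entropy H = 1.5305 bits
Efficiency η = H/L × 100% = 81.03%


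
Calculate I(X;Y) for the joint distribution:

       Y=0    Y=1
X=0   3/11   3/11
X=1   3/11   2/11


H(X) = 0.9940, H(Y) = 0.9940, H(X,Y) = 1.9808
I(X;Y) = H(X) + H(Y) - H(X,Y) = 0.0072 bits


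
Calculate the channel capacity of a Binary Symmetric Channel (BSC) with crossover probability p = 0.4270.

For BSC with error probability p:
C = 1 - H(p) where H(p) is binary entropy
H(0.4270) = -0.4270 × log₂(0.4270) - 0.5730 × log₂(0.5730)
H(p) = 0.9846
C = 1 - 0.9846 = 0.0154 bits/use


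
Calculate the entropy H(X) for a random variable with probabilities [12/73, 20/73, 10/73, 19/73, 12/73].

H(X) = -Σ p(x) log₂ p(x)
  -12/73 × log₂(12/73) = 0.4282
  -20/73 × log₂(20/73) = 0.5118
  -10/73 × log₂(10/73) = 0.3929
  -19/73 × log₂(19/73) = 0.5054
  -12/73 × log₂(12/73) = 0.4282
H(X) = 2.2664 bits


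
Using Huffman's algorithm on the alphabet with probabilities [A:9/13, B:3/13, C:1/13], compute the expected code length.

Huffman tree construction:
Combine smallest probabilities repeatedly
Resulting codes:
  A: 1 (length 1)
  B: 01 (length 2)
  C: 00 (length 2)
Average length = Σ p(s) × length(s) = 1.3077 bits


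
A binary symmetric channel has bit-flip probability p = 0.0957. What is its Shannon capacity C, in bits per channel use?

For BSC with error probability p:
C = 1 - H(p) where H(p) is binary entropy
H(0.0957) = -0.0957 × log₂(0.0957) - 0.9043 × log₂(0.9043)
H(p) = 0.4552
C = 1 - 0.4552 = 0.5448 bits/use


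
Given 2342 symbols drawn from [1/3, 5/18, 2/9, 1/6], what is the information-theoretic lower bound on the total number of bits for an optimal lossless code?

Entropy H = 1.9547 bits/symbol
Minimum bits = H × n = 1.9547 × 2342
= 4577.87 bits


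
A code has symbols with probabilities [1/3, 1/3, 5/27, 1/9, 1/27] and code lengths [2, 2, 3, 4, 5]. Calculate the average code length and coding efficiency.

Average length L = Σ p_i × l_i = 2.5185 bits
Entropy H = 2.0355 bits
Efficiency η = H/L × 100% = 80.82%


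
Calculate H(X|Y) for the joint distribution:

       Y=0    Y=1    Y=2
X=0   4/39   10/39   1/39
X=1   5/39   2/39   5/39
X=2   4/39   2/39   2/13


H(X|Y) = Σ_y p(y) H(X|Y=y)
  p(Y=0) = 1/3, H(X|Y=0) = 1.5766
  p(Y=1) = 14/39, H(X|Y=1) = 1.1488
  p(Y=2) = 4/13, H(X|Y=2) = 1.3250
H(X|Y) = 0.3333×1.5766 + 0.3590×1.1488 + 0.3077×1.3250 = 1.3456 bits


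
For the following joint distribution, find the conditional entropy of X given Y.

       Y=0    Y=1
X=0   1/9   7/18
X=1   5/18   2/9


H(X|Y) = Σ_y p(y) H(X|Y=y)
  p(Y=0) = 7/18, H(X|Y=0) = 0.8631
  p(Y=1) = 11/18, H(X|Y=1) = 0.9457
H(X|Y) = 0.3889×0.8631 + 0.6111×0.9457 = 0.9136 bits


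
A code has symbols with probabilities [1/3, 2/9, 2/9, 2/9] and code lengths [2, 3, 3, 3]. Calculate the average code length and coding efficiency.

Average length L = Σ p_i × l_i = 2.6667 bits
Entropy H = 1.9749 bits
Efficiency η = H/L × 100% = 74.06%


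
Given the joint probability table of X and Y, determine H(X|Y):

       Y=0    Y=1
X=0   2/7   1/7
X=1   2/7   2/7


H(X|Y) = Σ_y p(y) H(X|Y=y)
  p(Y=0) = 4/7, H(X|Y=0) = 1.0000
  p(Y=1) = 3/7, H(X|Y=1) = 0.9183
H(X|Y) = 0.5714×1.0000 + 0.4286×0.9183 = 0.9650 bits


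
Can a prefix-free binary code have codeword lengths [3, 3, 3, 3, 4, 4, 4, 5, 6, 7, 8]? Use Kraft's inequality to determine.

Kraft inequality: Σ 2^(-l_i) ≤ 1 for prefix-free code
Calculating: 2^(-3) + 2^(-3) + 2^(-3) + 2^(-3) + 2^(-4) + 2^(-4) + 2^(-4) + 2^(-5) + 2^(-6) + 2^(-7) + 2^(-8)
= 0.125 + 0.125 + 0.125 + 0.125 + 0.0625 + 0.0625 + 0.0625 + 0.03125 + 0.015625 + 0.0078125 + 0.00390625
= 0.7461
Since 0.7461 ≤ 1, prefix-free code exists


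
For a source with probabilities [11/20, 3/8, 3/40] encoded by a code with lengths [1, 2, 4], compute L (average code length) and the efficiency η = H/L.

Average length L = Σ p_i × l_i = 1.6000 bits
Entropy H = 1.2853 bits
Efficiency η = H/L × 100% = 80.33%


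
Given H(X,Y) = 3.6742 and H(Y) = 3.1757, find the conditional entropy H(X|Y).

Chain rule: H(X,Y) = H(X|Y) + H(Y)
H(X|Y) = H(X,Y) - H(Y) = 3.6742 - 3.1757 = 0.4985 bits


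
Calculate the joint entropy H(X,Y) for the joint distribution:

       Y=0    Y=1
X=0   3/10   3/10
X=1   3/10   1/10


H(X,Y) = -Σ p(x,y) log₂ p(x,y)
  p(0,0)=3/10: -0.3000 × log₂(0.3000) = 0.5211
  p(0,1)=3/10: -0.3000 × log₂(0.3000) = 0.5211
  p(1,0)=3/10: -0.3000 × log₂(0.3000) = 0.5211
  p(1,1)=1/10: -0.1000 × log₂(0.1000) = 0.3322
H(X,Y) = 1.8955 bits


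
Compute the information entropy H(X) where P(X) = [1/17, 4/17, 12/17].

H(X) = -Σ p(x) log₂ p(x)
  -1/17 × log₂(1/17) = 0.2404
  -4/17 × log₂(4/17) = 0.4912
  -12/17 × log₂(12/17) = 0.3547
H(X) = 1.0863 bits


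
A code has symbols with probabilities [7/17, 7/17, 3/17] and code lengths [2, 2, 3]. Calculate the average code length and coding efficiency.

Average length L = Σ p_i × l_i = 2.1765 bits
Entropy H = 1.4958 bits
Efficiency η = H/L × 100% = 68.73%


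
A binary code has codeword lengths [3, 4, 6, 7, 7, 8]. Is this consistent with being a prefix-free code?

Kraft inequality: Σ 2^(-l_i) ≤ 1 for prefix-free code
Calculating: 2^(-3) + 2^(-4) + 2^(-6) + 2^(-7) + 2^(-7) + 2^(-8)
= 0.125 + 0.0625 + 0.015625 + 0.0078125 + 0.0078125 + 0.00390625
= 0.2227
Since 0.2227 ≤ 1, prefix-free code exists


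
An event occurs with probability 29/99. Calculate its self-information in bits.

Information content I(x) = -log₂(p(x))
I = -log₂(29/99) = -log₂(0.2929)
I = 1.7714 bits


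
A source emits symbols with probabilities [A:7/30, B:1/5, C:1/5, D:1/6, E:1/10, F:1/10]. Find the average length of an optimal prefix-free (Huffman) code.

Huffman tree construction:
Combine smallest probabilities repeatedly
Resulting codes:
  A: 10 (length 2)
  B: 111 (length 3)
  C: 00 (length 2)
  D: 110 (length 3)
  E: 010 (length 3)
  F: 011 (length 3)
Average length = Σ p(s) × length(s) = 2.5667 bits


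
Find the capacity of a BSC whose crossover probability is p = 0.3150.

For BSC with error probability p:
C = 1 - H(p) where H(p) is binary entropy
H(0.3150) = -0.3150 × log₂(0.3150) - 0.6850 × log₂(0.6850)
H(p) = 0.8989
C = 1 - 0.8989 = 0.1011 bits/use


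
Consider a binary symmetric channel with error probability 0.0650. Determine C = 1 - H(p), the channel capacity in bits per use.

For BSC with error probability p:
C = 1 - H(p) where H(p) is binary entropy
H(0.0650) = -0.0650 × log₂(0.0650) - 0.9350 × log₂(0.9350)
H(p) = 0.3470
C = 1 - 0.3470 = 0.6530 bits/use


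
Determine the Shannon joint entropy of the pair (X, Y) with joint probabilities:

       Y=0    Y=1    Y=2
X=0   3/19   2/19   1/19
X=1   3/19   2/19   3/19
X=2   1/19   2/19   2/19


H(X,Y) = -Σ p(x,y) log₂ p(x,y)
  p(0,0)=3/19: -0.1579 × log₂(0.1579) = 0.4205
  p(0,1)=2/19: -0.1053 × log₂(0.1053) = 0.3419
  p(0,2)=1/19: -0.0526 × log₂(0.0526) = 0.2236
  p(1,0)=3/19: -0.1579 × log₂(0.1579) = 0.4205
  p(1,1)=2/19: -0.1053 × log₂(0.1053) = 0.3419
  p(1,2)=3/19: -0.1579 × log₂(0.1579) = 0.4205
  p(2,0)=1/19: -0.0526 × log₂(0.0526) = 0.2236
  p(2,1)=2/19: -0.1053 × log₂(0.1053) = 0.3419
  p(2,2)=2/19: -0.1053 × log₂(0.1053) = 0.3419
H(X,Y) = 3.0761 bits


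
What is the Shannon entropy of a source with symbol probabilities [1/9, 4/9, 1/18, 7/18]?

H(X) = -Σ p(x) log₂ p(x)
  -1/9 × log₂(1/9) = 0.3522
  -4/9 × log₂(4/9) = 0.5200
  -1/18 × log₂(1/18) = 0.2317
  -7/18 × log₂(7/18) = 0.5299
H(X) = 1.6337 bits


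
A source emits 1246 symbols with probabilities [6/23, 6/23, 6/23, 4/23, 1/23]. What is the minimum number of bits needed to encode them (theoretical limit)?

Entropy H = 2.1527 bits/symbol
Minimum bits = H × n = 2.1527 × 1246
= 2682.29 bits


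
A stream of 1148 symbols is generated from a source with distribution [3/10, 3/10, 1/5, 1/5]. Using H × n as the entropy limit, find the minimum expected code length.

Entropy H = 1.9710 bits/symbol
Minimum bits = H × n = 1.9710 × 1148
= 2262.65 bits


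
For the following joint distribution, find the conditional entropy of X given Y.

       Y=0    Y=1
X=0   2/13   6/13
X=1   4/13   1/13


H(X|Y) = Σ_y p(y) H(X|Y=y)
  p(Y=0) = 6/13, H(X|Y=0) = 0.9183
  p(Y=1) = 7/13, H(X|Y=1) = 0.5917
H(X|Y) = 0.4615×0.9183 + 0.5385×0.5917 = 0.7424 bits


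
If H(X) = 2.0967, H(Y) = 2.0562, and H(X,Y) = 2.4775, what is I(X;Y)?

I(X;Y) = H(X) + H(Y) - H(X,Y)
I(X;Y) = 2.0967 + 2.0562 - 2.4775 = 1.6754 bits


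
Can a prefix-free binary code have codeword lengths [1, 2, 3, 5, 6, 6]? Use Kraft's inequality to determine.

Kraft inequality: Σ 2^(-l_i) ≤ 1 for prefix-free code
Calculating: 2^(-1) + 2^(-2) + 2^(-3) + 2^(-5) + 2^(-6) + 2^(-6)
= 0.5 + 0.25 + 0.125 + 0.03125 + 0.015625 + 0.015625
= 0.9375
Since 0.9375 ≤ 1, prefix-free code exists


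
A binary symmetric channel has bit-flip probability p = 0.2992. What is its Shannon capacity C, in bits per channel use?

For BSC with error probability p:
C = 1 - H(p) where H(p) is binary entropy
H(0.2992) = -0.2992 × log₂(0.2992) - 0.7008 × log₂(0.7008)
H(p) = 0.8803
C = 1 - 0.8803 = 0.1197 bits/use


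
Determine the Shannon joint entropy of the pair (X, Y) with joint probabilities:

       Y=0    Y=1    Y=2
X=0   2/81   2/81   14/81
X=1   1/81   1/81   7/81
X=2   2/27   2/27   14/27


H(X,Y) = -Σ p(x,y) log₂ p(x,y)
  p(0,0)=2/81: -0.0247 × log₂(0.0247) = 0.1318
  p(0,1)=2/81: -0.0247 × log₂(0.0247) = 0.1318
  p(0,2)=14/81: -0.1728 × log₂(0.1728) = 0.4377
  p(1,0)=1/81: -0.0123 × log₂(0.0123) = 0.0783
  p(1,1)=1/81: -0.0123 × log₂(0.0123) = 0.0783
  p(1,2)=7/81: -0.0864 × log₂(0.0864) = 0.3053
  p(2,0)=2/27: -0.0741 × log₂(0.0741) = 0.2781
  p(2,1)=2/27: -0.0741 × log₂(0.0741) = 0.2781
  p(2,2)=14/27: -0.5185 × log₂(0.5185) = 0.4913
H(X,Y) = 2.2108 bits


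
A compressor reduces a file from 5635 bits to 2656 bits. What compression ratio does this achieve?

Compression ratio = Original / Compressed
= 5635 / 2656 = 2.12:1


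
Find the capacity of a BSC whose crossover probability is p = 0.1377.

For BSC with error probability p:
C = 1 - H(p) where H(p) is binary entropy
H(0.1377) = -0.1377 × log₂(0.1377) - 0.8623 × log₂(0.8623)
H(p) = 0.5782
C = 1 - 0.5782 = 0.4218 bits/use


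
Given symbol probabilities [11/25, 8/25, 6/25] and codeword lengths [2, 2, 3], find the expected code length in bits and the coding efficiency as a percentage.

Average length L = Σ p_i × l_i = 2.2400 bits
Entropy H = 1.5413 bits
Efficiency η = H/L × 100% = 68.81%


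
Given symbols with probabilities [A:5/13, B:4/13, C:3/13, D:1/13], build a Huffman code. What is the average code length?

Huffman tree construction:
Combine smallest probabilities repeatedly
Resulting codes:
  A: 0 (length 1)
  B: 10 (length 2)
  C: 111 (length 3)
  D: 110 (length 3)
Average length = Σ p(s) × length(s) = 1.9231 bits


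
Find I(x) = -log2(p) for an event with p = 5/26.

Information content I(x) = -log₂(p(x))
I = -log₂(5/26) = -log₂(0.1923)
I = 2.3785 bits


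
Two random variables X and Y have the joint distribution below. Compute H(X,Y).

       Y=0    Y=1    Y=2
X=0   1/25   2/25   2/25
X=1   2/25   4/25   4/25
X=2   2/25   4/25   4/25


H(X,Y) = -Σ p(x,y) log₂ p(x,y)
  p(0,0)=1/25: -0.0400 × log₂(0.0400) = 0.1858
  p(0,1)=2/25: -0.0800 × log₂(0.0800) = 0.2915
  p(0,2)=2/25: -0.0800 × log₂(0.0800) = 0.2915
  p(1,0)=2/25: -0.0800 × log₂(0.0800) = 0.2915
  p(1,1)=4/25: -0.1600 × log₂(0.1600) = 0.4230
  p(1,2)=4/25: -0.1600 × log₂(0.1600) = 0.4230
  p(2,0)=2/25: -0.0800 × log₂(0.0800) = 0.2915
  p(2,1)=4/25: -0.1600 × log₂(0.1600) = 0.4230
  p(2,2)=4/25: -0.1600 × log₂(0.1600) = 0.4230
H(X,Y) = 3.0439 bits


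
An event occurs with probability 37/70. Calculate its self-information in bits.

Information content I(x) = -log₂(p(x))
I = -log₂(37/70) = -log₂(0.5286)
I = 0.9198 bits


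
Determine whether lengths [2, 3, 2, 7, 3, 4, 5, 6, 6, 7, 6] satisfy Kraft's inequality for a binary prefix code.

Kraft inequality: Σ 2^(-l_i) ≤ 1 for prefix-free code
Calculating: 2^(-2) + 2^(-3) + 2^(-2) + 2^(-7) + 2^(-3) + 2^(-4) + 2^(-5) + 2^(-6) + 2^(-6) + 2^(-7) + 2^(-6)
= 0.25 + 0.125 + 0.25 + 0.0078125 + 0.125 + 0.0625 + 0.03125 + 0.015625 + 0.015625 + 0.0078125 + 0.015625
= 0.9062
Since 0.9062 ≤ 1, prefix-free code exists


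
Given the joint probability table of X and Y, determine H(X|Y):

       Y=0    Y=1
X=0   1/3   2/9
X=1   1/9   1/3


H(X|Y) = Σ_y p(y) H(X|Y=y)
  p(Y=0) = 4/9, H(X|Y=0) = 0.8113
  p(Y=1) = 5/9, H(X|Y=1) = 0.9710
H(X|Y) = 0.4444×0.8113 + 0.5556×0.9710 = 0.9000 bits


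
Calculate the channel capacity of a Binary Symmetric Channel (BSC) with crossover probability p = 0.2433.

For BSC with error probability p:
C = 1 - H(p) where H(p) is binary entropy
H(0.2433) = -0.2433 × log₂(0.2433) - 0.7567 × log₂(0.7567)
H(p) = 0.8005
C = 1 - 0.8005 = 0.1995 bits/use


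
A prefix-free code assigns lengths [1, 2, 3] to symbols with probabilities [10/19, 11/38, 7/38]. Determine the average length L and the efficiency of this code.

Average length L = Σ p_i × l_i = 1.6579 bits
Entropy H = 1.4547 bits
Efficiency η = H/L × 100% = 87.74%


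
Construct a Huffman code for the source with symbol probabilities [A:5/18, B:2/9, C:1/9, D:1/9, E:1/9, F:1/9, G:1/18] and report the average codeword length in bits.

Huffman tree construction:
Combine smallest probabilities repeatedly
Resulting codes:
  A: 10 (length 2)
  B: 00 (length 2)
  C: 1111 (length 4)
  D: 010 (length 3)
  E: 011 (length 3)
  F: 110 (length 3)
  G: 1110 (length 4)
Average length = Σ p(s) × length(s) = 2.6667 bits


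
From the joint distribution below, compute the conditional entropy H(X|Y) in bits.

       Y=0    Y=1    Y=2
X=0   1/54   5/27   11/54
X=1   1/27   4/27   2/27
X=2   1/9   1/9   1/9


H(X|Y) = Σ_y p(y) H(X|Y=y)
  p(Y=0) = 1/6, H(X|Y=0) = 1.2244
  p(Y=1) = 4/9, H(X|Y=1) = 1.5546
  p(Y=2) = 7/18, H(X|Y=2) = 1.4607
H(X|Y) = 0.1667×1.2244 + 0.4444×1.5546 + 0.3889×1.4607 = 1.4631 bits


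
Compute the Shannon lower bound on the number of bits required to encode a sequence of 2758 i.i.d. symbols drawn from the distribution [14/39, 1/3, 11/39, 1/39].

Entropy H = 1.7094 bits/symbol
Minimum bits = H × n = 1.7094 × 2758
= 4714.64 bits


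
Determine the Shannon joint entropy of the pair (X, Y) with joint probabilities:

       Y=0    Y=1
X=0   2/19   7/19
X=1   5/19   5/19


H(X,Y) = -Σ p(x,y) log₂ p(x,y)
  p(0,0)=2/19: -0.1053 × log₂(0.1053) = 0.3419
  p(0,1)=7/19: -0.3684 × log₂(0.3684) = 0.5307
  p(1,0)=5/19: -0.2632 × log₂(0.2632) = 0.5068
  p(1,1)=5/19: -0.2632 × log₂(0.2632) = 0.5068
H(X,Y) = 1.8863 bits


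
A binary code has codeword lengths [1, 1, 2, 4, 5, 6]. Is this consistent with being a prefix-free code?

Kraft inequality: Σ 2^(-l_i) ≤ 1 for prefix-free code
Calculating: 2^(-1) + 2^(-1) + 2^(-2) + 2^(-4) + 2^(-5) + 2^(-6)
= 0.5 + 0.5 + 0.25 + 0.0625 + 0.03125 + 0.015625
= 1.3594
Since 1.3594 > 1, prefix-free code does not exist


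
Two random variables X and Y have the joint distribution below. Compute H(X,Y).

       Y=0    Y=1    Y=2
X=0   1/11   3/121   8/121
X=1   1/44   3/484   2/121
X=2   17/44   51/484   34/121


H(X,Y) = -Σ p(x,y) log₂ p(x,y)
  p(0,0)=1/11: -0.0909 × log₂(0.0909) = 0.3145
  p(0,1)=3/121: -0.0248 × log₂(0.0248) = 0.1322
  p(0,2)=8/121: -0.0661 × log₂(0.0661) = 0.2591
  p(1,0)=1/44: -0.0227 × log₂(0.0227) = 0.1241
  p(1,1)=3/484: -0.0062 × log₂(0.0062) = 0.0455
  p(1,2)=2/121: -0.0165 × log₂(0.0165) = 0.0978
  p(2,0)=17/44: -0.3864 × log₂(0.3864) = 0.5301
  p(2,1)=51/484: -0.1054 × log₂(0.1054) = 0.3421
  p(2,2)=34/121: -0.2810 × log₂(0.2810) = 0.5146
H(X,Y) = 2.3600 bits


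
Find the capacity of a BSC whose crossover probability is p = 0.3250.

For BSC with error probability p:
C = 1 - H(p) where H(p) is binary entropy
H(0.3250) = -0.3250 × log₂(0.3250) - 0.6750 × log₂(0.6750)
H(p) = 0.9097
C = 1 - 0.9097 = 0.0903 bits/use


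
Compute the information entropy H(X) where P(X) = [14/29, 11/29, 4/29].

H(X) = -Σ p(x) log₂ p(x)
  -14/29 × log₂(14/29) = 0.5072
  -11/29 × log₂(11/29) = 0.5305
  -4/29 × log₂(4/29) = 0.3942
H(X) = 1.4319 bits


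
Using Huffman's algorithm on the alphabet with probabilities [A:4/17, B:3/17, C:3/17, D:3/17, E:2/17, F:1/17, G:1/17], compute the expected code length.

Huffman tree construction:
Combine smallest probabilities repeatedly
Resulting codes:
  A: 01 (length 2)
  B: 110 (length 3)
  C: 111 (length 3)
  D: 00 (length 2)
  E: 100 (length 3)
  F: 1010 (length 4)
  G: 1011 (length 4)
Average length = Σ p(s) × length(s) = 2.7059 bits


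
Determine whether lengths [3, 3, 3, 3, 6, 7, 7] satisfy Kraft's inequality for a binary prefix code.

Kraft inequality: Σ 2^(-l_i) ≤ 1 for prefix-free code
Calculating: 2^(-3) + 2^(-3) + 2^(-3) + 2^(-3) + 2^(-6) + 2^(-7) + 2^(-7)
= 0.125 + 0.125 + 0.125 + 0.125 + 0.015625 + 0.0078125 + 0.0078125
= 0.5312
Since 0.5312 ≤ 1, prefix-free code exists


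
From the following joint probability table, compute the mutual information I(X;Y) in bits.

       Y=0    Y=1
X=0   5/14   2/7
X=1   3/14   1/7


H(X) = 0.9403, H(Y) = 0.9852, H(X,Y) = 1.9242
I(X;Y) = H(X) + H(Y) - H(X,Y) = 0.0013 bits


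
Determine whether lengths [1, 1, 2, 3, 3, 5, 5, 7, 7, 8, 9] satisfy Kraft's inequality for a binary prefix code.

Kraft inequality: Σ 2^(-l_i) ≤ 1 for prefix-free code
Calculating: 2^(-1) + 2^(-1) + 2^(-2) + 2^(-3) + 2^(-3) + 2^(-5) + 2^(-5) + 2^(-7) + 2^(-7) + 2^(-8) + 2^(-9)
= 0.5 + 0.5 + 0.25 + 0.125 + 0.125 + 0.03125 + 0.03125 + 0.0078125 + 0.0078125 + 0.00390625 + 0.001953125
= 1.5840
Since 1.5840 > 1, prefix-free code does not exist


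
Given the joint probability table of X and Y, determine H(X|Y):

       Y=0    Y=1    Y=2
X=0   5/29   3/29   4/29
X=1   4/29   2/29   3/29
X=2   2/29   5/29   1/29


H(X|Y) = Σ_y p(y) H(X|Y=y)
  p(Y=0) = 11/29, H(X|Y=0) = 1.4949
  p(Y=1) = 10/29, H(X|Y=1) = 1.4855
  p(Y=2) = 8/29, H(X|Y=2) = 1.4056
H(X|Y) = 0.3793×1.4949 + 0.3448×1.4855 + 0.2759×1.4056 = 1.4670 bits


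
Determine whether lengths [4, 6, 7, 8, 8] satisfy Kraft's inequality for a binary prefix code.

Kraft inequality: Σ 2^(-l_i) ≤ 1 for prefix-free code
Calculating: 2^(-4) + 2^(-6) + 2^(-7) + 2^(-8) + 2^(-8)
= 0.0625 + 0.015625 + 0.0078125 + 0.00390625 + 0.00390625
= 0.0938
Since 0.0938 ≤ 1, prefix-free code exists


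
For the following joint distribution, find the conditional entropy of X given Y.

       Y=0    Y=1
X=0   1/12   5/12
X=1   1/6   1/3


H(X|Y) = Σ_y p(y) H(X|Y=y)
  p(Y=0) = 1/4, H(X|Y=0) = 0.9183
  p(Y=1) = 3/4, H(X|Y=1) = 0.9911
H(X|Y) = 0.2500×0.9183 + 0.7500×0.9911 = 0.9729 bits


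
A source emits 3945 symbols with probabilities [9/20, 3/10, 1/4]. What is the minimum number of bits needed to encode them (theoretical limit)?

Entropy H = 1.5395 bits/symbol
Minimum bits = H × n = 1.5395 × 3945
= 6073.29 bits


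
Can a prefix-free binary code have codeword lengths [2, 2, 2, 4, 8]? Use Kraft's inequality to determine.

Kraft inequality: Σ 2^(-l_i) ≤ 1 for prefix-free code
Calculating: 2^(-2) + 2^(-2) + 2^(-2) + 2^(-4) + 2^(-8)
= 0.25 + 0.25 + 0.25 + 0.0625 + 0.00390625
= 0.8164
Since 0.8164 ≤ 1, prefix-free code exists


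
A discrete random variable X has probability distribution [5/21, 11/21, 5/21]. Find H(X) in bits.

H(X) = -Σ p(x) log₂ p(x)
  -5/21 × log₂(5/21) = 0.4929
  -11/21 × log₂(11/21) = 0.4887
  -5/21 × log₂(5/21) = 0.4929
H(X) = 1.4746 bits


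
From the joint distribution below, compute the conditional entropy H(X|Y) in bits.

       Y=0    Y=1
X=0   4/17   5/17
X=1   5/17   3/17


H(X|Y) = Σ_y p(y) H(X|Y=y)
  p(Y=0) = 9/17, H(X|Y=0) = 0.9911
  p(Y=1) = 8/17, H(X|Y=1) = 0.9544
H(X|Y) = 0.5294×0.9911 + 0.4706×0.9544 = 0.9738 bits


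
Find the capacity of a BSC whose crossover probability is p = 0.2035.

For BSC with error probability p:
C = 1 - H(p) where H(p) is binary entropy
H(0.2035) = -0.2035 × log₂(0.2035) - 0.7965 × log₂(0.7965)
H(p) = 0.7289
C = 1 - 0.7289 = 0.2711 bits/use


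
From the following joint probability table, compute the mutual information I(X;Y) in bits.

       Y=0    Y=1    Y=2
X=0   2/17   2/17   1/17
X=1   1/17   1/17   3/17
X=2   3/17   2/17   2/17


H(X) = 1.5657, H(Y) = 1.5799, H(X,Y) = 3.0575
I(X;Y) = H(X) + H(Y) - H(X,Y) = 0.0880 bits


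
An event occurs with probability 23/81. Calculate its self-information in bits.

Information content I(x) = -log₂(p(x))
I = -log₂(23/81) = -log₂(0.2840)
I = 1.8163 bits


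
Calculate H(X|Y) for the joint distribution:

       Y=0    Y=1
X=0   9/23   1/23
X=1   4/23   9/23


H(X|Y) = Σ_y p(y) H(X|Y=y)
  p(Y=0) = 13/23, H(X|Y=0) = 0.8905
  p(Y=1) = 10/23, H(X|Y=1) = 0.4690
H(X|Y) = 0.5652×0.8905 + 0.4348×0.4690 = 0.7072 bits


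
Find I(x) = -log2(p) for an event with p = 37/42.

Information content I(x) = -log₂(p(x))
I = -log₂(37/42) = -log₂(0.8810)
I = 0.1829 bits


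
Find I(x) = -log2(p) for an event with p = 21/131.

Information content I(x) = -log₂(p(x))
I = -log₂(21/131) = -log₂(0.1603)
I = 2.6411 bits


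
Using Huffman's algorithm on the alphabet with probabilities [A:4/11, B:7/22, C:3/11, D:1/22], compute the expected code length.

Huffman tree construction:
Combine smallest probabilities repeatedly
Resulting codes:
  A: 0 (length 1)
  B: 10 (length 2)
  C: 111 (length 3)
  D: 110 (length 3)
Average length = Σ p(s) × length(s) = 1.9545 bits


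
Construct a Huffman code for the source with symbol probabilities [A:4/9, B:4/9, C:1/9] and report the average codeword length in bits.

Huffman tree construction:
Combine smallest probabilities repeatedly
Resulting codes:
  A: 11 (length 2)
  B: 0 (length 1)
  C: 10 (length 2)
Average length = Σ p(s) × length(s) = 1.5556 bits


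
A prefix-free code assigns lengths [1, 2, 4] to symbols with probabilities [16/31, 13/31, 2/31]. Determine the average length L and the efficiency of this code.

Average length L = Σ p_i × l_i = 1.6129 bits
Entropy H = 1.2734 bits
Efficiency η = H/L × 100% = 78.95%


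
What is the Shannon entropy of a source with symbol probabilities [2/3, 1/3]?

H(X) = -Σ p(x) log₂ p(x)
  -2/3 × log₂(2/3) = 0.3900
  -1/3 × log₂(1/3) = 0.5283
H(X) = 0.9183 bits


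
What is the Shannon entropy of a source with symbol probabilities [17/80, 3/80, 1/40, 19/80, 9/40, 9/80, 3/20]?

H(X) = -Σ p(x) log₂ p(x)
  -17/80 × log₂(17/80) = 0.4748
  -3/80 × log₂(3/80) = 0.1776
  -1/40 × log₂(1/40) = 0.1330
  -19/80 × log₂(19/80) = 0.4926
  -9/40 × log₂(9/40) = 0.4842
  -9/80 × log₂(9/80) = 0.3546
  -3/20 × log₂(3/20) = 0.4105
H(X) = 2.5274 bits


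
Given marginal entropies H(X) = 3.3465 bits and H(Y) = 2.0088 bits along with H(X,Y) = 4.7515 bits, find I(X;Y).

I(X;Y) = H(X) + H(Y) - H(X,Y)
I(X;Y) = 3.3465 + 2.0088 - 4.7515 = 0.6038 bits
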